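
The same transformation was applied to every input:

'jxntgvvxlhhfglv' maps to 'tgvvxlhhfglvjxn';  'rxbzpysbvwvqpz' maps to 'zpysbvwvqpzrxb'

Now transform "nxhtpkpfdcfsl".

tpkpfdcfslnxh

The rule is to move the first 3 characters to the end (rotate left by 3).
"nxhtpkpfdcfsl" → "tpkpfdcfslnxh".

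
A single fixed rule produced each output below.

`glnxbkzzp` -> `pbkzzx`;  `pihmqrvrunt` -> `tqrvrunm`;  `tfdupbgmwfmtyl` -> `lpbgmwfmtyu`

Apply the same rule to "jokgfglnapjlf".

The rule is to delete the first 3 characters, then swap the first and last characters.
Doing the same to "jokgfglnapjlf": "ffglnapjlg".
(Check on "tfdupbgmwfmtyl": → "upbgmwfmtyl" → "lpbgmwfmtyu" ✓)

ffglnapjlg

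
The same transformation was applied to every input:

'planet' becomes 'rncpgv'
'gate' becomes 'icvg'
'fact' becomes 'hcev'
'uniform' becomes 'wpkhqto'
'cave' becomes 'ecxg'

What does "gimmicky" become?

ikookema

The rule is to shift every letter 2 places forward in the alphabet (wrapping around).
Applying that to "gimmicky" gives "ikookema".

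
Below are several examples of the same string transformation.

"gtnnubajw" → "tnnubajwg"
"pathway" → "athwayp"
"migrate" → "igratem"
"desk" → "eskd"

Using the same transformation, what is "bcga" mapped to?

The transformation: move the first character to the end.
"bcga" → "cgab".

cgab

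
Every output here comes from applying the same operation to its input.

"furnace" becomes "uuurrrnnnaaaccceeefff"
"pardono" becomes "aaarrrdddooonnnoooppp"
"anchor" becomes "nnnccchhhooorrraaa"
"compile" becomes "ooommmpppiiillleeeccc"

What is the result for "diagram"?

Each output is the input with this applied: move the first character to the end, then repeat every character 3 times.
Starting from "diagram": after the first operation, "iagramd"; after the second, "iiiaaagggrrraaammmddd".

iiiaaagggrrraaammmddd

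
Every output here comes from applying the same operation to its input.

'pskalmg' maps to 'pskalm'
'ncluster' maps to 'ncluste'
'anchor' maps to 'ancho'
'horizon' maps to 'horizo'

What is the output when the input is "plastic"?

plasti

In each case the input is transformed by: delete the last character.
So "plastic" becomes "plasti".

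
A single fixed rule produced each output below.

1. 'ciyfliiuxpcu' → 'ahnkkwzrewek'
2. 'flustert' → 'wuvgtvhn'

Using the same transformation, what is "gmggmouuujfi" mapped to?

iioqwwwlhkio

In each case the input is transformed by: move the first 2 characters to the end (rotate left by 2), then shift every letter 2 places forward in the alphabet (wrapping around).
On "gmggmouuujfi": the first step gives "ggmouuujfigm", and the second then gives "iioqwwwlhkio".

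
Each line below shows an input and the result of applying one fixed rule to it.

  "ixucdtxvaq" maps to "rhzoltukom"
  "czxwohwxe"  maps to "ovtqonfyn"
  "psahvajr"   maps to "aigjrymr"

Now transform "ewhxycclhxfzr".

Rule — move the last 2 characters to the front (rotate right by 2), then shift every letter 9 places backward in the alphabet (wrapping around).
Starting from "ewhxycclhxfzr": after the first operation, "zrewhxycclhxf"; after the second, "qivnyopttcyow".

qivnyopttcyow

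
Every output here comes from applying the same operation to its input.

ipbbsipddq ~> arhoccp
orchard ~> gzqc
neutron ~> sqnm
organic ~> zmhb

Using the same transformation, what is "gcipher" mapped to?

ogdq

The rule is to shift every letter 1 place backward in the alphabet (wrapping around), then delete the first 3 characters.
For "gcipher", step one produces "fbhogdq"; step two turns that into "ogdq".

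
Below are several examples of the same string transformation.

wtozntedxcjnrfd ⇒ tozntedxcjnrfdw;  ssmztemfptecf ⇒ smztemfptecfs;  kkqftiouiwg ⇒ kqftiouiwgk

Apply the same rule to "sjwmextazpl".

jwmextazpls

Each output is the input with this applied: move the first character to the end.
Applying that to "sjwmextazpl" gives "jwmextazpls".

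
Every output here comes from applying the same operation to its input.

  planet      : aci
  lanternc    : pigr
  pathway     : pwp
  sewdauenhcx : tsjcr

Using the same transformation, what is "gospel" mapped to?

The transformation: shift every letter 11 places backward in the alphabet (wrapping around), then keep every other character starting from the second (positions 2nd, 4th, 6th, ...).
For "gospel", step one produces "vdheta"; step two turns that into "dea".
(Check on "pathway": → "epiwlpn" → "pwp" ✓)

dea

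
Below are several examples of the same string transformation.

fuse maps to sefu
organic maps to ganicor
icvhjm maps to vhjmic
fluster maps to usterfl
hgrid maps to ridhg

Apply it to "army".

In each case the input is transformed by: move the first 2 characters to the end (rotate left by 2).
Doing the same to "army": "myar".

myar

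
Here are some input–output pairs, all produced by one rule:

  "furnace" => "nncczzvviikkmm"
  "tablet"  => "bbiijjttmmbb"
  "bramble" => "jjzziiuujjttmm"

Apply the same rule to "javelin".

rriiddmmttqqvv

In each case the input is transformed by: shift every letter 8 places forward in the alphabet (wrapping around), then double every character.
Starting from "javelin": after the first operation, "ridmtqv"; after the second, "rriiddmmttqqvv".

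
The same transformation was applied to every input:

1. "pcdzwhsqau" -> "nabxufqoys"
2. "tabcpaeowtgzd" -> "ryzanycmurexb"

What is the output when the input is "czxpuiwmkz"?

axvnsgukix

In each case the input is transformed by: shift every letter 2 places backward in the alphabet (wrapping around).
On "czxpuiwmkz" that produces "axvnsgukix".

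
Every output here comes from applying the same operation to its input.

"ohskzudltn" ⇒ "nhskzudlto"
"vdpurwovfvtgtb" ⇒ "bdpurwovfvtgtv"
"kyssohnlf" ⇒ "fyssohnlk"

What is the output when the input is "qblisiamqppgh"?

Each output is the input with this applied: swap the first and last characters.
So "qblisiamqppgh" becomes "hblisiamqppgq".

hblisiamqppgq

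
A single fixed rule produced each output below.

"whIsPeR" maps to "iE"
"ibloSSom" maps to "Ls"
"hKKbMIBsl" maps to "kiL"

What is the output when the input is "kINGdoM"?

The transformation: keep one character in every 3, starting at position 3 (positions 3rd, 6th, 9th, ...), then flip the case of every letter.
Applying both steps to "kINGdoM": "No", then "nO".

nO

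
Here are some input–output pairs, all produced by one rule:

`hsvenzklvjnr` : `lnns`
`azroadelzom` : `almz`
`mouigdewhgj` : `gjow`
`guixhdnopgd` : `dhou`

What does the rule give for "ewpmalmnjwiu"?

ainw

The transformation: keep one character in every 3, starting at position 2 (positions 2nd, 5th, 8th, ...), then sort the characters into alphabetical order.
For "ewpmalmnjwiu", step one produces "wani"; step two turns that into "ainw".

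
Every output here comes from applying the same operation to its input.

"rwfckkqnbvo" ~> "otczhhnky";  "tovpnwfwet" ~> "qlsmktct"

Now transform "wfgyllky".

tcdvii

Each output is the input with this applied: delete the last 2 characters, then shift every letter 3 places backward in the alphabet (wrapping around).
"wfgyllky" → "wfgyll" → "tcdvii".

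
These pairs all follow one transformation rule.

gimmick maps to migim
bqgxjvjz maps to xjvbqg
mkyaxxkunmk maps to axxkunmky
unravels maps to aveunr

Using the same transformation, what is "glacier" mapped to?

cigla

What's happening: delete the last 2 characters, then move the first 3 characters to the end (rotate left by 3).
Starting from "glacier": after the first operation, "glaci"; after the second, "cigla".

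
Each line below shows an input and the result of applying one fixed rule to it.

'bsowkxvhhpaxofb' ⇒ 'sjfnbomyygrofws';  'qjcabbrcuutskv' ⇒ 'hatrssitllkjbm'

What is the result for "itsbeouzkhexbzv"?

zkjsvflqbyvosqm

The rule is to shift every letter 9 places backward in the alphabet (wrapping around).
So "itsbeouzkhexbzv" becomes "zkjsvflqbyvosqm".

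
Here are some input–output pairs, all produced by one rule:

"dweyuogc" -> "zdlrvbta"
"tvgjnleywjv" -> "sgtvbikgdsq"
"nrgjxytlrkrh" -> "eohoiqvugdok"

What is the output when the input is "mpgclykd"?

In each case the input is transformed by: shift every letter 3 places backward in the alphabet (wrapping around), then reverse the string.
Working it through for "mpgclykd": intermediate "jmdzivha", final "ahvizdmj".

ahvizdmj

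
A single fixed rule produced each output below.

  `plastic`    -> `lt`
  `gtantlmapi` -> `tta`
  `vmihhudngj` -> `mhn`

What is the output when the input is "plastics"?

Looking at the pairs, the operation is to keep one character in every 3, starting at position 2 (positions 2nd, 5th, 8th, ...).
On "plastics" that produces "lts".

lts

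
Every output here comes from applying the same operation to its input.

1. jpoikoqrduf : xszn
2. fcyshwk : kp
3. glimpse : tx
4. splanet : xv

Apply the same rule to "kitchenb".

qpj

Each output is the input with this applied: shift every letter 8 places forward in the alphabet (wrapping around), then keep one character in every 3, starting at position 2 (positions 2nd, 5th, 8th, ...).
For "kitchenb", step one produces "sqbkpmvj"; step two turns that into "qpj".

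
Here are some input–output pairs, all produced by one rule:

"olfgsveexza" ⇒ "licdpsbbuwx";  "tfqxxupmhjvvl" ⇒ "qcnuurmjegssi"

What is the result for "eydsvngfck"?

Looking at the pairs, the operation is to shift every letter 3 places backward in the alphabet (wrapping around).
Applying that to "eydsvngfck" gives "bvapskdczh".

bvapskdczh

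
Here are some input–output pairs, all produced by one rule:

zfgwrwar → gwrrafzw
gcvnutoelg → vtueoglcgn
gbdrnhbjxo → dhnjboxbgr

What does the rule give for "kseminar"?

The pattern: swap each adjacent pair of characters (1↔2, 3↔4, ...), then move the first 3 characters to the end (rotate left by 3).
Applying both steps to "kseminar": "skmenira", then "eniraskm".

eniraskm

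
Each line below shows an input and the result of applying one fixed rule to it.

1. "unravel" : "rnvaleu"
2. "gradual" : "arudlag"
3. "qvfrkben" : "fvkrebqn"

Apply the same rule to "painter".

iatnrep

Rule — move the first character to the end, then swap each adjacent pair of characters (1↔2, 3↔4, ...).
On "painter": the first step gives "ainterp", and the second then gives "iatnrep".
(Check on "qvfrkben": → "vfrkbenq" → "fvkrebqn" ✓)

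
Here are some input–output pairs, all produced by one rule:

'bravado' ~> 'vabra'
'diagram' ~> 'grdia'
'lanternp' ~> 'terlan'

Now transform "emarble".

Rule — delete the last 2 characters, then move the first 3 characters to the end (rotate left by 3).
Starting from "emarble": after the first operation, "emarb"; after the second, "rbema".

rbema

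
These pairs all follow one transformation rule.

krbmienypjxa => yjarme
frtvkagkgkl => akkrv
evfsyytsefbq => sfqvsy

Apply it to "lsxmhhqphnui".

Rule — keep every other character starting from the second (positions 2nd, 4th, 6th, ...), then move the last 3 characters to the front (rotate right by 3).
For "lsxmhhqphnui", step one produces "smhpni"; step two turns that into "pnismh".
(Check on "krbmienypjxa": → "rmeyja" → "yjarme" ✓)

pnismh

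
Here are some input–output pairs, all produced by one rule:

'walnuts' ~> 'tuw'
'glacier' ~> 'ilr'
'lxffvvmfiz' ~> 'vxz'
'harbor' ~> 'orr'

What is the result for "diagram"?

Looking at the pairs, the operation is to sort the characters into alphabetical order, then keep only the last 3 characters.
For "diagram", step one produces "aadgimr"; step two turns that into "imr".

imr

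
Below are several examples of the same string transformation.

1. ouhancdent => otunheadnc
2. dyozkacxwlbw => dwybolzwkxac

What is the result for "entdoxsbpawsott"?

The rule is to take characters alternately from the front and the back (1st, last, 2nd, 2nd-last, ...).
"entdoxsbpawsott" → "etnttodsowxaspb".

etnttodsowxaspb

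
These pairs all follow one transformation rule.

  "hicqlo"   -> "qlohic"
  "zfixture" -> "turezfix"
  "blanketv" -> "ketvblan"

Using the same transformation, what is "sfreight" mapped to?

ightsfre

The rule is to swap the front and back halves of the string.
Doing the same to "sfreight": "ightsfre".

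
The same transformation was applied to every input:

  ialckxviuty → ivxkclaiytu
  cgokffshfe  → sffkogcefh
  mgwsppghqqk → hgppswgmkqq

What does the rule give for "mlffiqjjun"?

The rule is to move the last 3 characters to the front (rotate right by 3), then reverse the string.
"mlffiqjjun" → "jqifflmnuj".

jqifflmnuj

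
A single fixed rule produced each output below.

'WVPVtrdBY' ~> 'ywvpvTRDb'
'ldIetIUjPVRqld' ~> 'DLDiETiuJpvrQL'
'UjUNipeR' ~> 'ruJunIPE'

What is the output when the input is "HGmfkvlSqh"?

The rule is to move the last character to the front, then flip the case of every letter.
Applying both steps to "HGmfkvlSqh": "hHGmfkvlSq", then "HhgMFKVLsQ".

HhgMFKVLsQ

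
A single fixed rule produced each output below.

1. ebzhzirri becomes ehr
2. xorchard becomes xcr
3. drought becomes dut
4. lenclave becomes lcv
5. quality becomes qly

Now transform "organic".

oac

Rule — keep one character in every 3, starting at position 1 (positions 1st, 4th, 7th, ...).
Applying that to "organic" gives "oac".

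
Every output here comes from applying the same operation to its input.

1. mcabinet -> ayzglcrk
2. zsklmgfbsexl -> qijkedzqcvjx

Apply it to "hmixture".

Each output is the input with this applied: shift every letter 2 places backward in the alphabet (wrapping around), then move the first character to the end.
For "hmixture", step one produces "fkgvrspc"; step two turns that into "kgvrspcf".

kgvrspcf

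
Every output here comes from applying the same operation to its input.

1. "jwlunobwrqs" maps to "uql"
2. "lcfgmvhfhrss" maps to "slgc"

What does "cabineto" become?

nc

What's happening: sort the characters into reverse alphabetical order, then keep one character in every 3, starting at position 3 (positions 3rd, 6th, 9th, ...).
For "cabineto", step one produces "toniecba"; step two turns that into "nc".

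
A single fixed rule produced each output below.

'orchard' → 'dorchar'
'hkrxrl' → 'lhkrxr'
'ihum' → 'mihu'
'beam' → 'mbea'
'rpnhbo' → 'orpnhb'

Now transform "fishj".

The rule is to move the last character to the front.
"fishj" → "jfish".

jfish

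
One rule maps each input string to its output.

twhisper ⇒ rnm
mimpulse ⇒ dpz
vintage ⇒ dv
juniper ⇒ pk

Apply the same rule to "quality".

pd

In each case the input is transformed by: keep one character in every 3, starting at position 2 (positions 2nd, 5th, 8th, ...), then shift every letter 5 places backward in the alphabet (wrapping around).
For "quality", step one produces "ui"; step two turns that into "pd".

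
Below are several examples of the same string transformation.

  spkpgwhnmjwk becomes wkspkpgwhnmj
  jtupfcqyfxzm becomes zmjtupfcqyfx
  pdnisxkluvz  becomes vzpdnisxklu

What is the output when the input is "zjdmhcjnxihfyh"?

What's happening: move the last 2 characters to the front (rotate right by 2).
"zjdmhcjnxihfyh" → "yhzjdmhcjnxihf".

yhzjdmhcjnxihf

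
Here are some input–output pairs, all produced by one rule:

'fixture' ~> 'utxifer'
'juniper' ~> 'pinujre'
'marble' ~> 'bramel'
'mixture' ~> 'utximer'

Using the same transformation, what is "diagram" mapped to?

rgaidma

What's happening: reverse the string, then move the first 2 characters to the end (rotate left by 2).
Doing the same to "diagram": "rgaidma".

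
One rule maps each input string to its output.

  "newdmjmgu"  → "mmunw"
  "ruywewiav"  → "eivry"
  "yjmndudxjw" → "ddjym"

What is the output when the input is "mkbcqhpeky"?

What's happening: keep every other character starting from the first (positions 1st, 3rd, 5th, ...), then move the last 3 characters to the front (rotate right by 3).
For "mkbcqhpeky" the result is "qpkmb".

qpkmb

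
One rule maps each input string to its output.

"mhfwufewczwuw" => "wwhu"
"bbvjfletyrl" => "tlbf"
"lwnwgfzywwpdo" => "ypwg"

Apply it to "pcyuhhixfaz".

Each output is the input with this applied: keep one character in every 3, starting at position 2 (positions 2nd, 5th, 8th, ...), then move the first 2 characters to the end (rotate left by 2).
Working it through for "pcyuhhixfaz": intermediate "chxz", final "xzch".
(Check on "bbvjfletyrl": → "bftl" → "tlbf" ✓)

xzch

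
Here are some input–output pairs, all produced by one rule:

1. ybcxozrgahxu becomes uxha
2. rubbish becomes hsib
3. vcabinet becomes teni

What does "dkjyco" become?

The rule is to reverse the string, then keep only the first 4 characters.
On "dkjyco" that produces "ocyj".

ocyj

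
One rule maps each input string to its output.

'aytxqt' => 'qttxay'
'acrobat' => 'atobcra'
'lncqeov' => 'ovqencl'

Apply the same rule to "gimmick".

ckmiimg

The transformation: reverse the string, then swap each adjacent pair of characters (1↔2, 3↔4, ...).
So "gimmick" becomes "ckmiimg".
(Check on "acrobat": → "taborca" → "atobcra" ✓)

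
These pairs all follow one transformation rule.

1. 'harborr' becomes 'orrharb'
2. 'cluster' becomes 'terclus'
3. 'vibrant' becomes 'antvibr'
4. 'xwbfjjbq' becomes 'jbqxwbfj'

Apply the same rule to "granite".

What's happening: move the last 3 characters to the front (rotate right by 3).
Doing the same to "granite": "itegran".

itegran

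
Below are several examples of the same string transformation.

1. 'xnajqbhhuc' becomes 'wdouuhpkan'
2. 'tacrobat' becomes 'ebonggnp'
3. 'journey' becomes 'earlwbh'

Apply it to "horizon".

vmbaube

The transformation: move the first 3 characters to the end (rotate left by 3), then shift every letter 13 places forward in the alphabet (wrapping around) — i.e. ROT13.
So "horizon" becomes "vmbaube".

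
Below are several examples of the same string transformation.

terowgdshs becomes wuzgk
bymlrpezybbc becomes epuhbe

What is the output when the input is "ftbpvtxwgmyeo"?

Rule — shift every letter 3 places forward in the alphabet (wrapping around), then keep every other character starting from the first (positions 1st, 3rd, 5th, ...).
"ftbpvtxwgmyeo" → "iwesywazjpbhr" → "ieyajbr".
(Check on "terowgdshs": → "whurzjgvkv" → "wuzgk" ✓)

ieyajbr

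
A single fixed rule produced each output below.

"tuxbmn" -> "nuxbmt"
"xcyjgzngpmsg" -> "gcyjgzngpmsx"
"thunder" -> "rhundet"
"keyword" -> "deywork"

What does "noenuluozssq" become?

In each case the input is transformed by: swap the first and last characters.
Doing the same to "noenuluozssq": "qoenuluozssn".

qoenuluozssn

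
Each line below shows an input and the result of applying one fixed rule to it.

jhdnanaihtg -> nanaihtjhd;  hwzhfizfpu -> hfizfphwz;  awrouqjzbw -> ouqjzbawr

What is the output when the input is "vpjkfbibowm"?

kfbibowvpj

The transformation: delete the last character, then move the first 3 characters to the end (rotate left by 3).
For "vpjkfbibowm", step one produces "vpjkfbibow"; step two turns that into "kfbibowvpj".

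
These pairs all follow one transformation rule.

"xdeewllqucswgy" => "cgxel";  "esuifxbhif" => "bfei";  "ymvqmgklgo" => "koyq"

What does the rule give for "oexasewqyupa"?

In each case the input is transformed by: keep one character in every 3, starting at position 1 (positions 1st, 4th, 7th, ...), then move the last 2 characters to the front (rotate right by 2).
Working it through for "oexasewqyupa": intermediate "oawu", final "wuoa".

wuoa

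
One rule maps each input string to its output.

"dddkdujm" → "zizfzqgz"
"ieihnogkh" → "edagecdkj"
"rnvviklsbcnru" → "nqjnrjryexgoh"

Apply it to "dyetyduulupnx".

Each output is the input with this applied: shift every letter 4 places backward in the alphabet (wrapping around), then take characters alternately from the front and the back (1st, last, 2nd, 2nd-last, ...).
For "dyetyduulupnx", step one produces "zuapuzqqhqljt"; step two turns that into "ztujalpquhzqq".

ztujalpquhzqq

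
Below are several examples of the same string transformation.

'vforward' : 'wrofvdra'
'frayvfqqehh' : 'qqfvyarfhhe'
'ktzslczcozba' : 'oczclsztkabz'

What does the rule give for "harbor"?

In each case the input is transformed by: reverse the string, then move the first 3 characters to the end (rotate left by 3).
For "harbor" the result is "rahrob".
(Check on "ktzslczcozba": → "abzoczclsztk" → "oczclsztkabz" ✓)

rahrob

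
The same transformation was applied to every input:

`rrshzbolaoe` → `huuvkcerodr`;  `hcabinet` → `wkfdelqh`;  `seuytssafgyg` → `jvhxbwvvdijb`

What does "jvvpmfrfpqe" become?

hmyyspiuist

The transformation: shift every letter 3 places forward in the alphabet (wrapping around), then move the last character to the front.
On "jvvpmfrfpqe": the first step gives "myyspiuisth", and the second then gives "hmyyspiuist".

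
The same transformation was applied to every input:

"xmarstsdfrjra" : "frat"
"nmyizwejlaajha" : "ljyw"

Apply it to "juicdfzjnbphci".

In each case the input is transformed by: keep one character in every 3, starting at position 3 (positions 3rd, 6th, 9th, ...), then swap the front and back halves of the string.
For "juicdfzjnbphci", step one produces "ifnh"; step two turns that into "nhif".

nhif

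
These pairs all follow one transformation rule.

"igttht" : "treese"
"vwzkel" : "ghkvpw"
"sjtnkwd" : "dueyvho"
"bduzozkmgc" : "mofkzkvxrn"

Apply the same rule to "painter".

What's happening: shift every letter 11 places forward in the alphabet (wrapping around).
Doing the same to "painter": "altyepc".

altyepc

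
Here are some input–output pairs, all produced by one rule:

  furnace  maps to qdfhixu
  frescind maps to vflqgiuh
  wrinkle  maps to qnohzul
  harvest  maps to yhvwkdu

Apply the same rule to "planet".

Rule — move the first 3 characters to the end (rotate left by 3), then shift every letter 3 places forward in the alphabet (wrapping around).
Applying both steps to "planet": "netpla", then "qhwsod".

qhwsod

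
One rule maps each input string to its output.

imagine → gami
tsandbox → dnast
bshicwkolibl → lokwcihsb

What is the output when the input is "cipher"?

Each output is the input with this applied: reverse the string, then delete the first 3 characters.
Starting from "cipher": after the first operation, "rehpic"; after the second, "pic".

pic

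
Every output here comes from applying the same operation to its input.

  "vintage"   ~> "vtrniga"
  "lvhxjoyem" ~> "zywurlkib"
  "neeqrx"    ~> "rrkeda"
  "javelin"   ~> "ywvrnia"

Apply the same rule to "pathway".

unnljgc

Each output is the input with this applied: shift every letter 13 places forward in the alphabet (wrapping around) — i.e. ROT13, then sort the characters into reverse alphabetical order.
Applying that to "pathway" gives "unnljgc".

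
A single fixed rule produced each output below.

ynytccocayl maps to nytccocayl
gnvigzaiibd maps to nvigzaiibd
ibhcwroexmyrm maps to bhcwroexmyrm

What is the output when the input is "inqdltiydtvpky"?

In each case the input is transformed by: delete the first character.
For "inqdltiydtvpky" the result is "nqdltiydtvpky".

nqdltiydtvpky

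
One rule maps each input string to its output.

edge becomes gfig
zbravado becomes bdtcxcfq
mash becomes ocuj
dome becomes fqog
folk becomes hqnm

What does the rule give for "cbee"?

In each case the input is transformed by: shift every letter 2 places forward in the alphabet (wrapping around).
Applying that to "cbee" gives "edgg".

edgg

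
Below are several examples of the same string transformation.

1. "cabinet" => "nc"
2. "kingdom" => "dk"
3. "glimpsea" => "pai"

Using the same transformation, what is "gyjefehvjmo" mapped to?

fvoj

The rule is to move the first 3 characters to the end (rotate left by 3), then keep one character in every 3, starting at position 2 (positions 2nd, 5th, 8th, ...).
"gyjefehvjmo" → "efehvjmogyj" → "fvoj".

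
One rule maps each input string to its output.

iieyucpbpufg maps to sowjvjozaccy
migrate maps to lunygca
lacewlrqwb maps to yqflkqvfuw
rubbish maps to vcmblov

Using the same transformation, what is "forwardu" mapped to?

In each case the input is transformed by: move the first 3 characters to the end (rotate left by 3), then shift every letter 6 places backward in the alphabet (wrapping around).
For "forwardu" the result is "qulxozil".

qulxozil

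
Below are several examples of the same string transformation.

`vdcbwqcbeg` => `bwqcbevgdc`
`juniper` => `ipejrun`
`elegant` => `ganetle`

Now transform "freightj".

The pattern: swap the first and last characters, then move the first 3 characters to the end (rotate left by 3).
"freightj" → "jreightf" → "ightfjre".
(Check on "juniper": → "runipej" → "ipejrun" ✓)

ightfjre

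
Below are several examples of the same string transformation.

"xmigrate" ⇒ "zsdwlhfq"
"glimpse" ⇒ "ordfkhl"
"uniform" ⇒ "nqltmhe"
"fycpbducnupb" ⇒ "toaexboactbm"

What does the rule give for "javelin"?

khmizud

The rule is to shift every letter 1 place backward in the alphabet (wrapping around), then move the last 3 characters to the front (rotate right by 3).
On "javelin": the first step gives "izudkhm", and the second then gives "khmizud".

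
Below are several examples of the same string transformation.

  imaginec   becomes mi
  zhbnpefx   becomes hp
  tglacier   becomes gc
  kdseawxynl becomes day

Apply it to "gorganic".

Looking at the pairs, the operation is to delete the last character, then keep one character in every 3, starting at position 2 (positions 2nd, 5th, 8th, ...).
Starting from "gorganic": after the first operation, "gorgani"; after the second, "oa".

oa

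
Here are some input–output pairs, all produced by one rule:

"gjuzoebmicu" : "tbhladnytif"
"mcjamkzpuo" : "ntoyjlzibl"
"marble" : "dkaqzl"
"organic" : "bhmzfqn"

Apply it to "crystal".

Looking at the pairs, the operation is to shift every letter 1 place backward in the alphabet (wrapping around), then reverse the string.
Starting from "crystal": after the first operation, "bqxrszk"; after the second, "kzsrxqb".

kzsrxqb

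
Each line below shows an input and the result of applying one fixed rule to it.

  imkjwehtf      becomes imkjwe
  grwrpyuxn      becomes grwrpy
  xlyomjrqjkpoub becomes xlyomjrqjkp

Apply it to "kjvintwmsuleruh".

kjvintwmsule

In each case the input is transformed by: delete the last 3 characters.
For "kjvintwmsuleruh" the result is "kjvintwmsule".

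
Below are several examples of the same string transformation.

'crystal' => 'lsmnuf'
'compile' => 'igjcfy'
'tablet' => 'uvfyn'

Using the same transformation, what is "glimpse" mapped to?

fcgjmy

The rule is to shift every letter 6 places backward in the alphabet (wrapping around), then delete the first character.
On "glimpse": the first step gives "afcgjmy", and the second then gives "fcgjmy".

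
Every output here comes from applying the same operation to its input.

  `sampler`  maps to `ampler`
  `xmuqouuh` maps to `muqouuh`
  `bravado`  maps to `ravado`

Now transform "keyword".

eyword

Looking at the pairs, the operation is to delete the first character.
Doing the same to "keyword": "eyword".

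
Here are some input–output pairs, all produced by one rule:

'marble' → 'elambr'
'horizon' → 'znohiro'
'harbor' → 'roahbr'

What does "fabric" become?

ciafrb

The pattern: swap each adjacent pair of characters (1↔2, 3↔4, ...), then move the last 2 characters to the front (rotate right by 2).
Applying that to "fabric" gives "ciafrb".
(Check on "harbor": → "ahbrro" → "roahbr" ✓)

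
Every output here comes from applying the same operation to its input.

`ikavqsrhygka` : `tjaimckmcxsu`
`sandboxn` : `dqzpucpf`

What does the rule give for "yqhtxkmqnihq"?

The transformation: shift every letter 2 places forward in the alphabet (wrapping around), then swap the front and back halves of the string.
"yqhtxkmqnihq" → "asjvzmospkjs" → "ospkjsasjvzm".
(Check on "ikavqsrhygka": → "kmcxsutjaimc" → "tjaimckmcxsu" ✓)

ospkjsasjvzm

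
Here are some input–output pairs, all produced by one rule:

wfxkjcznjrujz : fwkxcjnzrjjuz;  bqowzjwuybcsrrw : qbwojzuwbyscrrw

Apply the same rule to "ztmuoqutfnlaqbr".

The pattern: swap each adjacent pair of characters (1↔2, 3↔4, ...).
On "ztmuoqutfnlaqbr" that produces "tzumqotunfalbqr".

tzumqotunfalbqr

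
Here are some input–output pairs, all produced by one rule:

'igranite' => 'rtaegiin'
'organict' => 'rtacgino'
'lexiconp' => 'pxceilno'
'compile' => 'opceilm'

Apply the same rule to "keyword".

wydekor

The pattern: sort the characters into alphabetical order, then move the last 2 characters to the front (rotate right by 2).
"keyword" → "dekorwy" → "wydekor".
(Check on "compile": → "ceilmop" → "opceilm" ✓)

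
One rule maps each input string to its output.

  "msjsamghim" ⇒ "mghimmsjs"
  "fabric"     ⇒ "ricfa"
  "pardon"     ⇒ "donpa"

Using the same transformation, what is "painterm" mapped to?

Looking at the pairs, the operation is to swap the front and back halves of the string, then delete the last character.
"painterm" → "termpain" → "termpai".

termpai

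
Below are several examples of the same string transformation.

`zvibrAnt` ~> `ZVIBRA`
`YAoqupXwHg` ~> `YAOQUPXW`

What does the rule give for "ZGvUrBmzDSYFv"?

Looking at the pairs, the operation is to delete the last 2 characters, then convert every letter to uppercase.
Starting from "ZGvUrBmzDSYFv": after the first operation, "ZGvUrBmzDSY"; after the second, "ZGVURBMZDSY".

ZGVURBMZDSY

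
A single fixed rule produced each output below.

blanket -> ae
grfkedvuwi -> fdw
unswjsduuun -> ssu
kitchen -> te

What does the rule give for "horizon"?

Rule — keep one character in every 3, starting at position 3 (positions 3rd, 6th, 9th, ...).
Applying that to "horizon" gives "ro".

ro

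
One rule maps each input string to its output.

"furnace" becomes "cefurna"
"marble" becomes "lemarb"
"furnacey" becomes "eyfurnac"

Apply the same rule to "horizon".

Each output is the input with this applied: move the last 2 characters to the front (rotate right by 2).
So "horizon" becomes "onhoriz".

onhoriz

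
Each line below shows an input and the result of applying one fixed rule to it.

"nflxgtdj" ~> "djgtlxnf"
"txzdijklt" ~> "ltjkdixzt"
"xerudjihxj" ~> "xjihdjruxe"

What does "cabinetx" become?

txnebica

The rule is to reverse the string, then swap each adjacent pair of characters (1↔2, 3↔4, ...).
"cabinetx" → "xtenibac" → "txnebica".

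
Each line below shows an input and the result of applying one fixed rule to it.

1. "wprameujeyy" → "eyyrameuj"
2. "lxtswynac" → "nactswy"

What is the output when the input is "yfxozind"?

Looking at the pairs, the operation is to delete the first 2 characters, then move the last 3 characters to the front (rotate right by 3).
Working it through for "yfxozind": intermediate "xozind", final "indxoz".

indxoz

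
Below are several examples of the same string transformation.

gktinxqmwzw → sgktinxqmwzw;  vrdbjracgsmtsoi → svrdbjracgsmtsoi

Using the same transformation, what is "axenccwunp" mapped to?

saxenccwunp

Each output is the input with this applied: prepend "s".
"axenccwunp" → "saxenccwunp".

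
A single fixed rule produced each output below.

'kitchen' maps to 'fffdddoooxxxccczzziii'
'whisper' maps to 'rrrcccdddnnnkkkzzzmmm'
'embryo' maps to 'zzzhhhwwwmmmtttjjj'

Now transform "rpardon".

In each case the input is transformed by: shift every letter 5 places backward in the alphabet (wrapping around), then repeat every character 3 times.
Applying both steps to "rpardon": "mkvmyji", then "mmmkkkvvvmmmyyyjjjiii".

mmmkkkvvvmmmyyyjjjiii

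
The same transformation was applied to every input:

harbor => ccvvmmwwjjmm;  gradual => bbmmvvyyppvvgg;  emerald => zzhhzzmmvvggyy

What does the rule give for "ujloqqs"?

What's happening: shift every letter 5 places backward in the alphabet (wrapping around), then double every character.
For "ujloqqs", step one produces "pegjlln"; step two turns that into "ppeeggjjllllnn".

ppeeggjjllllnn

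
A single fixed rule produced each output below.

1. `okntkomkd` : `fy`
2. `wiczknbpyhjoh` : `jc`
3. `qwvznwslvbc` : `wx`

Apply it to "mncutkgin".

di

Looking at the pairs, the operation is to shift every letter 5 places backward in the alphabet (wrapping around), then keep only the last 2 characters.
Working it through for "mncutkgin": intermediate "hixpofbdi", final "di".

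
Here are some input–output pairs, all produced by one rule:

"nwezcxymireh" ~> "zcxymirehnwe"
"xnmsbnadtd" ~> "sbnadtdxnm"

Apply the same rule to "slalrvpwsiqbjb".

lrvpwsiqbjbsla

In each case the input is transformed by: move the first 3 characters to the end (rotate left by 3).
So "slalrvpwsiqbjb" becomes "lrvpwsiqbjbsla".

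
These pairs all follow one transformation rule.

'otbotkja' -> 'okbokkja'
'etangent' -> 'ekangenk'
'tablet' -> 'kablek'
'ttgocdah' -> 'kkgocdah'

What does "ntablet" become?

The rule is to replace every "t" with "k".
"ntablet" → "nkablek".

nkablek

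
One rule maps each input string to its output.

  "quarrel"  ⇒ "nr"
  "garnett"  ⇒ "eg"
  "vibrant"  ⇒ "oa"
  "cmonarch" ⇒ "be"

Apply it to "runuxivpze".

Looking at the pairs, the operation is to shift every letter 13 places forward in the alphabet (wrapping around) — i.e. ROT13, then keep one character in every 3, starting at position 3 (positions 3rd, 6th, 9th, ...).
On "runuxivpze": the first step gives "ehahkvicmr", and the second then gives "avm".
(Check on "vibrant": → "ivoenag" → "oa" ✓)

avm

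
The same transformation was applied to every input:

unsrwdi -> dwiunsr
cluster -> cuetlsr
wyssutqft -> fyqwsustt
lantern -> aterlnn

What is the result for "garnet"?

In each case the input is transformed by: sort the characters into alphabetical order, then take characters alternately from the front and the back (1st, last, 2nd, 2nd-last, ...).
For "garnet" the result is "atergn".

atergn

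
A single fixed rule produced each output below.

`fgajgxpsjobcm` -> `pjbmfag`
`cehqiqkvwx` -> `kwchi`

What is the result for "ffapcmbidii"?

The transformation: keep every other character starting from the first (positions 1st, 3rd, 5th, ...), then move the first 3 characters to the end (rotate left by 3).
For "ffapcmbidii" the result is "bdifac".

bdifac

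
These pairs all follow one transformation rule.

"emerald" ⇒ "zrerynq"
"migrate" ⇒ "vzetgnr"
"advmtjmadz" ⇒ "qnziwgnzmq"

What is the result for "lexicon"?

ryvkbpa

In each case the input is transformed by: shift every letter 13 places forward in the alphabet (wrapping around) — i.e. ROT13, then swap each adjacent pair of characters (1↔2, 3↔4, ...).
Doing the same to "lexicon": "ryvkbpa".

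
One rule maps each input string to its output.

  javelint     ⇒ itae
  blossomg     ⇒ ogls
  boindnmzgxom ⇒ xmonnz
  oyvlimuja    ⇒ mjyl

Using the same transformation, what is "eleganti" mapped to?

nilg

Each output is the input with this applied: keep every other character starting from the second (positions 2nd, 4th, 6th, ...), then move the last 2 characters to the front (rotate right by 2).
Applying that to "eleganti" gives "nilg".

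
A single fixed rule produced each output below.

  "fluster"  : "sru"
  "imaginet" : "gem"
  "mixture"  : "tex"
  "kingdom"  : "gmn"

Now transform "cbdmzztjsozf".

Rule — move the first 3 characters to the end (rotate left by 3), then keep one character in every 3, starting at position 1 (positions 1st, 4th, 7th, ...).
On "cbdmzztjsozf" that produces "mtoc".

mtoc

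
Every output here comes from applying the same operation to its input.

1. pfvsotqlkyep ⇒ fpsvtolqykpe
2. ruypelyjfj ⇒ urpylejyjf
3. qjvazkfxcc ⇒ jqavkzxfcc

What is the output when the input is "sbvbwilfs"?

What's happening: swap each adjacent pair of characters (1↔2, 3↔4, ...).
"sbvbwilfs" → "bsbviwfls".

bsbviwfls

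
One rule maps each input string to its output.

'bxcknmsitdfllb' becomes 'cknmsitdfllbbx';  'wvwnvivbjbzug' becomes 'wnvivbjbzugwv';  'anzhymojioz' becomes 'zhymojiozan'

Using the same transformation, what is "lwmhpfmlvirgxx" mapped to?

The transformation: move the first 2 characters to the end (rotate left by 2).
On "lwmhpfmlvirgxx" that produces "mhpfmlvirgxxlw".

mhpfmlvirgxxlw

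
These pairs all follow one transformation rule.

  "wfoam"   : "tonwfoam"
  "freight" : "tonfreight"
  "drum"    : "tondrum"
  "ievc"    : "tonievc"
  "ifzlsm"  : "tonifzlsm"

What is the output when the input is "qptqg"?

The transformation: prepend "ton".
"qptqg" → "tonqptqg".

tonqptqg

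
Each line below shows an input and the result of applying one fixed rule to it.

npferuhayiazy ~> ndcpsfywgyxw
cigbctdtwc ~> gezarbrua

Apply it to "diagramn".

gyepykl

The rule is to delete the first character, then shift every letter 2 places backward in the alphabet (wrapping around).
Starting from "diagramn": after the first operation, "iagramn"; after the second, "gyepykl".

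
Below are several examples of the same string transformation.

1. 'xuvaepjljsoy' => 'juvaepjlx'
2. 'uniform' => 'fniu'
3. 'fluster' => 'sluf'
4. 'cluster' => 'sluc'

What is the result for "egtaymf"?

Rule — delete the last 3 characters, then swap the first and last characters.
Starting from "egtaymf": after the first operation, "egta"; after the second, "agte".
(Check on "uniform": → "unif" → "fniu" ✓)

agte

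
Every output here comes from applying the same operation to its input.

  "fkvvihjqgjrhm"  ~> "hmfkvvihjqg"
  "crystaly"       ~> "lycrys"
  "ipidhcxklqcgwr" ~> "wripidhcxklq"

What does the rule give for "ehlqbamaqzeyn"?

What's happening: move the last 2 characters to the front (rotate right by 2), then delete the last 2 characters.
For "ehlqbamaqzeyn", step one produces "ynehlqbamaqze"; step two turns that into "ynehlqbamaq".

ynehlqbamaq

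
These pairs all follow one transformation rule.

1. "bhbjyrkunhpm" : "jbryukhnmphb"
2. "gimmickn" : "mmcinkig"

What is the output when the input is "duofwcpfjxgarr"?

Each output is the input with this applied: swap each adjacent pair of characters (1↔2, 3↔4, ...), then move the first 2 characters to the end (rotate left by 2).
"duofwcpfjxgarr" → "udfocwfpxjagrr" → "focwfpxjagrrud".

focwfpxjagrrud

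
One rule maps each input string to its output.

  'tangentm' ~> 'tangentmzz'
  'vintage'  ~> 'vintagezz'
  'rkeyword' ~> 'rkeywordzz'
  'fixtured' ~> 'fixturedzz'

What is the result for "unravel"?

unravelzz

The transformation: append "zz".
Doing the same to "unravel": "unravelzz".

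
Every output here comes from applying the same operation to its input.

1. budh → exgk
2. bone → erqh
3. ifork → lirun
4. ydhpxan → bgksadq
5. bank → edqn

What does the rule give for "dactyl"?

gdfwbo

Looking at the pairs, the operation is to shift every letter 3 places forward in the alphabet (wrapping around).
Applying that to "dactyl" gives "gdfwbo".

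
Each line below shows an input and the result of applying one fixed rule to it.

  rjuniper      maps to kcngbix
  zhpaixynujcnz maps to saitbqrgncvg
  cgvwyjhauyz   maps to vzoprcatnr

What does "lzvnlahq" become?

Each output is the input with this applied: delete the last character, then shift every letter 7 places backward in the alphabet (wrapping around).
On "lzvnlahq": the first step gives "lzvnlah", and the second then gives "esogeta".
(Check on "zhpaixynujcnz": → "zhpaixynujcn" → "saitbqrgncvg" ✓)

esogeta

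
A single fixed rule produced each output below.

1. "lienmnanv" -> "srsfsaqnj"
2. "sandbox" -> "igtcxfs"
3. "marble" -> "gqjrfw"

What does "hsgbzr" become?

gewmxl

What's happening: shift every letter 5 places forward in the alphabet (wrapping around), then move the first 3 characters to the end (rotate left by 3).
Starting from "hsgbzr": after the first operation, "mxlgew"; after the second, "gewmxl".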